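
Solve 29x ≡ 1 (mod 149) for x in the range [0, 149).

36

gcd(149, 29) = 1.
By Bézout, 29·(36) + 149·(-7) = 1.
So 29·36 ≡ 1 (mod 149), and 36 mod 149 = 36.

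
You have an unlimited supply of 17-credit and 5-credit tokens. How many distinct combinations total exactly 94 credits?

Need nonnegative integers with 17j + 5k = 94.
gcd(17, 5) = 1, and 17·(-2) + 5·(7) = 1.
So (j₀, k₀) = (-188, 658); general j = -188 + 5t, k = 658 - 17t.
j ≥ 0 ⇒ t ≥ 38; k ≥ 0 ⇒ t ≤ 38. That's 1 value of t.

1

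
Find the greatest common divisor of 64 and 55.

1

gcd(64, 55):
  64 = 1*55 + 9
  55 = 6*9 + 1
  9 = 9*1
so gcd(64, 55) = 1.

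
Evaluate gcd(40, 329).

gcd(329, 40):
  329 = 8×40 + 9
  40 = 4×9 + 4
  9 = 2×4 + 1
  4 = 4×1
so gcd(329, 40) = 1.

1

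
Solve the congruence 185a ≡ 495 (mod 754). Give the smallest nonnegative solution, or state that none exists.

451

gcd(754, 185) = 1.
1 divides 495, so solutions exist.
By Bézout, 185*(269) + 754*(-66) = 1.
So 185*(269) ≡ 1 (mod 754); multiply by 495: a ≡ 133155 (mod 754).
Smallest nonnegative: a = 133155 mod 754 = 451.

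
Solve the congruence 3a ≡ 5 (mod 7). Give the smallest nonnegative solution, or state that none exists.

gcd(7, 3) = 1  (7 = 2×3 + 1, 3 = 3×1).
1 divides 5, so solutions exist.
Back-substituting, 3×(-2) + 7×(1) = 1.
So 3×(-2) ≡ 1 (mod 7); multiply by 5: a ≡ -10 (mod 7).
Smallest nonnegative: a = -10 mod 7 = 4.

4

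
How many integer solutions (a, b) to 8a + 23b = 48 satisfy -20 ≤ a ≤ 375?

gcd(23, 8) = 1.
By Bézout, 8×(3) + 23×(-1) = 1.
Particular solution: (6, 0).
General solution: a = 6 + 23t, b = 0 - 8t for integer t.
-20 ≤ 6 + 23t ≤ 375 gives t ∈ [-1, 16], which is 18 values.

18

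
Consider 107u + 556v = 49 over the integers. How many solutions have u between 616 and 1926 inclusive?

gcd(556, 107) = 1.
By Bézout, 107·(-265) + 556·(51) = 1.
Particular solution: (359, -69).
General solution: u = 359 + 556t, v = -69 - 107t for integer t.
616 ≤ 359 + 556t ≤ 1926 gives t ∈ [1, 2], which is 2 values.

2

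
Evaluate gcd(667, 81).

gcd(667, 81):
  667 = 8×81 + 19
  81 = 4×19 + 5
  19 = 3×5 + 4
  5 = 1×4 + 1
  4 = 4×1
so gcd(667, 81) = 1.

1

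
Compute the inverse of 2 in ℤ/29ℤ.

gcd(29, 2) = 1  (29 = 14*2 + 1, 2 = 2*1).
Back-substituting, 2*(-14) + 29*(1) = 1.
So 2*-14 ≡ 1 (mod 29), and -14 mod 29 = 15.

15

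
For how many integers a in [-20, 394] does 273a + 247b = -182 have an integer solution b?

gcd(273, 247):
  273 = 1×247 + 26
  247 = 9×26 + 13
  26 = 2×13
so gcd(273, 247) = 13.
Back-substitute for Bézout coefficients:
  13 = 247 - 9×26
  ... = 273×(-9) + 247×(10)
Scale by -14: particular solution (126, -140); reduce a mod 19: (12, -14).
General solution: a = 12 + 19t, b = -14 - 21t for integer t.
-20 ≤ 12 + 19t ≤ 394 gives t ∈ [-1, 20], which is 22 values.

22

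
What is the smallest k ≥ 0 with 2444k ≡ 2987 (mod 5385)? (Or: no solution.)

gcd(5385, 2444) = 1.
1 divides 2987, so solutions exist.
By Bézout, 2444·(-1051) + 5385·(477) = 1.
So 2444·(-1051) ≡ 1 (mod 5385); multiply by 2987: k ≡ -3139337 (mod 5385).
Smallest nonnegative: k = -3139337 mod 5385 = 118.

118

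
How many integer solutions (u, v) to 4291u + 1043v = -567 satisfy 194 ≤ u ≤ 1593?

gcd(4291, 1043):
  4291 = 4*1043 + 119
  1043 = 8*119 + 91
  119 = 1*91 + 28
  91 = 3*28 + 7
  28 = 4*7
so gcd(4291, 1043) = 7.
Back-substitute for Bézout coefficients:
  7 = 91 - 3*28
  ... = 4291*(-35) + 1043*(144)
Scale by -81: particular solution (2835, -11664); reduce u mod 149: (4, -17).
General solution: u = 4 + 149t, v = -17 - 613t for integer t.
194 ≤ 4 + 149t ≤ 1593 gives t ∈ [2, 10], which is 9 values.

9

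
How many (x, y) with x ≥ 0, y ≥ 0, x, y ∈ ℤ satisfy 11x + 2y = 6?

gcd(11, 2) = 1.
By Bézout, 11·(1) + 2·(-5) = 1.
One solution: (0, 3).
General: x = 0 + 2t, y = 3 - 11t.
x ≥ 0 ⇒ t ≥ 0; y ≥ 0 ⇒ t ≤ 0. So t ∈ [0, 0]: 1 solution.

1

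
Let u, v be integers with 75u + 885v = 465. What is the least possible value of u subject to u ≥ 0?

18

gcd(885, 75):
  885 = 11×75 + 60
  75 = 1×60 + 15
  60 = 4×15
so gcd(885, 75) = 15.
15 divides 465, so solutions exist.
Back-substitute for Bézout coefficients:
  15 = 75 - 1×60
  ... = 75×(12) + 885×(-1)
Scale by 465/15 = 31: (u₀, v₀) = (372, -31).
General solution: u = 372 + 59t, v = -31 - 5t for integer t.
u ≥ 0: smallest is 372 mod 59 = 18 (at t = -6), with v = -1.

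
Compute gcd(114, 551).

19

gcd(551, 114) = 19  (551 = 4*114 + 95, 114 = 1*95 + 19, 95 = 5*19).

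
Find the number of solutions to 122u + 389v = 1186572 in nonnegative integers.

26

gcd(389, 122):
  389 = 3×122 + 23
  122 = 5×23 + 7
  23 = 3×7 + 2
  7 = 3×2 + 1
  2 = 2×1
so gcd(389, 122) = 1.
Back-substitute for Bézout coefficients:
  1 = 7 - 3×2
  ... = 122×(169) + 389×(-53)
Scale by 1186572: one solution is (200530668, -62888316). Reduce u mod 389: (1, 3050).
General: u = 1 + 389t, v = 3050 - 122t.
u ≥ 0 ⇒ t ≥ 0; v ≥ 0 ⇒ t ≤ 25. So t ∈ [0, 25]: 26 solutions.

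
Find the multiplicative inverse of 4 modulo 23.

6

gcd(23, 4) = 1  (23 = 5×4 + 3, 4 = 1×3 + 1, 3 = 3×1).
Back-substituting, 4×(6) + 23×(-1) = 1.
So 4×6 ≡ 1 (mod 23), and 6 mod 23 = 6.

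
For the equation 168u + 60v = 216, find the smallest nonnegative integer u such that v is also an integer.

gcd(168, 60) = 12  (168 = 2·60 + 48, 60 = 1·48 + 12, 48 = 4·12).
12 divides 216, so solutions exist.
Back-substituting, 168·(-1) + 60·(3) = 12.
Scale by 216/12 = 18: (u₀, v₀) = (-18, 54).
General solution: u = -18 + 5t, v = 54 - 14t for integer t.
u ≥ 0: smallest is -18 mod 5 = 2 (at t = 4), with v = -2.

2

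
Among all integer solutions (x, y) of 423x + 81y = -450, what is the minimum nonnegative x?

gcd(423, 81):
  423 = 5·81 + 18
  81 = 4·18 + 9
  18 = 2·9
so gcd(423, 81) = 9.
9 divides -450, so solutions exist.
Back-substitute for Bézout coefficients:
  9 = 81 - 4·18
  ... = 423·(-4) + 81·(21)
Scale by -450/9 = -50: (x₀, y₀) = (200, -1050).
General solution: x = 200 + 9t, y = -1050 - 47t for integer t.
x ≥ 0: smallest is 200 mod 9 = 2 (at t = -22), with y = -16.

2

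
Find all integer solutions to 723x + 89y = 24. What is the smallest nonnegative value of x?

75

gcd(723, 89) = 1  (723 = 8·89 + 11, 89 = 8·11 + 1, 11 = 11·1).
1 divides 24, so solutions exist.
Back-substituting, 723·(-8) + 89·(65) = 1.
Scale by 24/1 = 24: (x₀, y₀) = (-192, 1560).
General solution: x = -192 + 89t, y = 1560 - 723t for integer t.
x ≥ 0: smallest is -192 mod 89 = 75 (at t = 3), with y = -609.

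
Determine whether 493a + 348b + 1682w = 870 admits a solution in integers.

yes

gcd(493, 348) = 29  (493 = 1×348 + 145, 348 = 2×145 + 58, 145 = 2×58 + 29, 58 = 2×29).
gcd(29, 1682) = 29.
29 divides 870, so integer solutions exist.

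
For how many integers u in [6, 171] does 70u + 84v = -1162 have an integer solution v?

27

gcd(84, 70):
  84 = 1·70 + 14
  70 = 5·14
so gcd(84, 70) = 14.
Back-substitute for Bézout coefficients:
  14 = 84 - 1·70
  ... = 70·(-1) + 84·(1)
Scale by -83: particular solution (83, -83); reduce u mod 6: (5, -18).
General solution: u = 5 + 6t, v = -18 - 5t for integer t.
6 ≤ 5 + 6t ≤ 171 gives t ∈ [1, 27], which is 27 values.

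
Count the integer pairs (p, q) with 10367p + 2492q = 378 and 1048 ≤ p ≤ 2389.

3

gcd(10367, 2492):
  10367 = 4×2492 + 399
  2492 = 6×399 + 98
  399 = 4×98 + 7
  98 = 14×7
so gcd(10367, 2492) = 7.
Back-substitute for Bézout coefficients:
  7 = 399 - 4×98
  ... = 10367×(25) + 2492×(-104)
Scale by 54: particular solution (1350, -5616); reduce p mod 356: (282, -1173).
General solution: p = 282 + 356t, q = -1173 - 1481t for integer t.
1048 ≤ 282 + 356t ≤ 2389 gives t ∈ [3, 5], which is 3 values.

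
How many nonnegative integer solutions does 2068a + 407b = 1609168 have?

gcd(2068, 407):
  2068 = 5*407 + 33
  407 = 12*33 + 11
  33 = 3*11
so gcd(2068, 407) = 11.
Back-substitute for Bézout coefficients:
  11 = 407 - 12*33
  ... = 2068*(-12) + 407*(61)
Scale by 146288: one solution is (-1755456, 8923568). Reduce a mod 37: (9, 3908).
General: a = 9 + 37t, b = 3908 - 188t.
a ≥ 0 ⇒ t ≥ 0; b ≥ 0 ⇒ t ≤ 20. So t ∈ [0, 20]: 21 solutions.

21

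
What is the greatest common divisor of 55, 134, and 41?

1

gcd(134, 55):
  134 = 2·55 + 24
  55 = 2·24 + 7
  24 = 3·7 + 3
  7 = 2·3 + 1
  3 = 3·1
so gcd(134, 55) = 1.
gcd(1, 41) = 1.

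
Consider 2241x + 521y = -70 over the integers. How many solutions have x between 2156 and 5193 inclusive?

6

gcd(2241, 521) = 1.
By Bézout, 2241·(-73) + 521·(314) = 1.
Particular solution: (421, -1811).
General solution: x = 421 + 521t, y = -1811 - 2241t for integer t.
2156 ≤ 421 + 521t ≤ 5193 gives t ∈ [4, 9], which is 6 values.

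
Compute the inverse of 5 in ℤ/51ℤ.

gcd(51, 5) = 1.
By Bézout, 5*(-10) + 51*(1) = 1.
So 5*-10 ≡ 1 (mod 51), and -10 mod 51 = 41.

41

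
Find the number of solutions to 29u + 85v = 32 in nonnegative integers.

gcd(85, 29) = 1.
By Bézout, 29·(-41) + 85·(14) = 1.
One solution: (48, -16).
General: u = 48 + 85t, v = -16 - 29t.
u ≥ 0 ⇒ t ≥ 0; v ≥ 0 ⇒ t ≤ -1. So t ∈ [0, -1]: 0 solutions.

0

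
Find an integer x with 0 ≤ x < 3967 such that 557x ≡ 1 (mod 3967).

1225

gcd(3967, 557) = 1  (3967 = 7·557 + 68, 557 = 8·68 + 13, 68 = 5·13 + 3, 13 = 4·3 + 1, 3 = 3·1).
Back-substituting, 557·(1225) + 3967·(-172) = 1.
So 557·1225 ≡ 1 (mod 3967), and 1225 mod 3967 = 1225.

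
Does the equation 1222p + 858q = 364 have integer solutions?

yes

gcd(1222, 858) = 26.
26 divides 364, so integer solutions exist.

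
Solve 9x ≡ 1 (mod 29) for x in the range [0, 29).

13

gcd(29, 9) = 1.
By Bézout, 9×(13) + 29×(-4) = 1.
So 9×13 ≡ 1 (mod 29), and 13 mod 29 = 13.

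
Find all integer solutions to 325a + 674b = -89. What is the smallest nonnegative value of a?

541

gcd(674, 325) = 1  (674 = 2·325 + 24, 325 = 13·24 + 13, 24 = 1·13 + 11, 13 = 1·11 + 2, 11 = 5·2 + 1, 2 = 2·1).
1 divides -89, so solutions exist.
Back-substituting, 325·(-309) + 674·(149) = 1.
Scale by -89/1 = -89: (a₀, b₀) = (27501, -13261).
General solution: a = 27501 + 674t, b = -13261 - 325t for integer t.
a ≥ 0: smallest is 27501 mod 674 = 541 (at t = -40), with b = -261.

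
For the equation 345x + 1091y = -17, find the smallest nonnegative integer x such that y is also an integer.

gcd(1091, 345):
  1091 = 3×345 + 56
  345 = 6×56 + 9
  56 = 6×9 + 2
  9 = 4×2 + 1
  2 = 2×1
so gcd(1091, 345) = 1.
1 divides -17, so solutions exist.
Back-substitute for Bézout coefficients:
  1 = 9 - 4×2
  ... = 345×(487) + 1091×(-154)
Scale by -17/1 = -17: (x₀, y₀) = (-8279, 2618).
General solution: x = -8279 + 1091t, y = 2618 - 345t for integer t.
x ≥ 0: smallest is -8279 mod 1091 = 449 (at t = 8), with y = -142.

449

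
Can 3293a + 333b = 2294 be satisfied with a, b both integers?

yes

gcd(3293, 333) = 37.
37 divides 2294, so integer solutions exist.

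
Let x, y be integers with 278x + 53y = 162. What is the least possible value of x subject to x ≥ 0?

41

gcd(278, 53) = 1  (278 = 5×53 + 13, 53 = 4×13 + 1, 13 = 13×1).
1 divides 162, so solutions exist.
Back-substituting, 278×(-4) + 53×(21) = 1.
Scale by 162/1 = 162: (x₀, y₀) = (-648, 3402).
General solution: x = -648 + 53t, y = 3402 - 278t for integer t.
x ≥ 0: smallest is -648 mod 53 = 41 (at t = 13), with y = -212.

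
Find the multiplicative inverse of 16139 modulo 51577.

47317

gcd(51577, 16139) = 1.
By Bézout, 16139*(-4260) + 51577*(1333) = 1.
So 16139*-4260 ≡ 1 (mod 51577), and -4260 mod 51577 = 47317.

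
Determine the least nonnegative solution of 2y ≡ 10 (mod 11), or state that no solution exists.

gcd(11, 2):
  11 = 5·2 + 1
  2 = 2·1
so gcd(11, 2) = 1.
1 divides 10, so solutions exist.
Back-substitute for Bézout coefficients:
  1 = 11 - 5·2
  ... = 2·(-5) + 11·(1)
So 2·(-5) ≡ 1 (mod 11); multiply by 10: y ≡ -50 (mod 11).
Smallest nonnegative: y = -50 mod 11 = 5.

5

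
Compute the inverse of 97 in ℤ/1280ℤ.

gcd(1280, 97):
  1280 = 13*97 + 19
  97 = 5*19 + 2
  19 = 9*2 + 1
  2 = 2*1
so gcd(1280, 97) = 1.
Back-substitute for Bézout coefficients:
  1 = 19 - 9*2
  ... = 97*(-607) + 1280*(46)
So 97*-607 ≡ 1 (mod 1280), and -607 mod 1280 = 673.

673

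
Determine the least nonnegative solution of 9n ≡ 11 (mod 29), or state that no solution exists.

gcd(29, 9) = 1.
1 divides 11, so solutions exist.
By Bézout, 9*(13) + 29*(-4) = 1.
So 9*(13) ≡ 1 (mod 29); multiply by 11: n ≡ 143 (mod 29).
Smallest nonnegative: n = 143 mod 29 = 27.

27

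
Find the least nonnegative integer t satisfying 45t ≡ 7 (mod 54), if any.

gcd(54, 45):
  54 = 1·45 + 9
  45 = 5·9
so gcd(54, 45) = 9.
9 does not divide 7, so the congruence has no solution.

no solution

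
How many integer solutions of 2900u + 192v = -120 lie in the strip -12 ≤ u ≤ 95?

3

gcd(2900, 192) = 4.
By Bézout, 2900*(-19) + 192*(287) = 4.
Particular solution: (42, -635).
General solution: u = 42 + 48t, v = -635 - 725t for integer t.
-12 ≤ 42 + 48t ≤ 95 gives t ∈ [-1, 1], which is 3 values.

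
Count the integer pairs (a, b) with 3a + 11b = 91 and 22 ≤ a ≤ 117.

gcd(11, 3) = 1  (11 = 3*3 + 2, 3 = 1*2 + 1, 2 = 2*1).
Back-substituting, 3*(4) + 11*(-1) = 1.
Scale by 91: particular solution (364, -91); reduce a mod 11: (1, 8).
General solution: a = 1 + 11t, b = 8 - 3t for integer t.
22 ≤ 1 + 11t ≤ 117 gives t ∈ [2, 10], which is 9 values.

9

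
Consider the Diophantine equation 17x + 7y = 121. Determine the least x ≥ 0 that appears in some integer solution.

gcd(17, 7):
  17 = 2*7 + 3
  7 = 2*3 + 1
  3 = 3*1
so gcd(17, 7) = 1.
1 divides 121, so solutions exist.
Back-substitute for Bézout coefficients:
  1 = 7 - 2*3
  ... = 17*(-2) + 7*(5)
Scale by 121/1 = 121: (x₀, y₀) = (-242, 605).
General solution: x = -242 + 7t, y = 605 - 17t for integer t.
x ≥ 0: smallest is -242 mod 7 = 3 (at t = 35), with y = 10.

3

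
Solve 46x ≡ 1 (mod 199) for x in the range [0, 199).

gcd(199, 46) = 1  (199 = 4*46 + 15, 46 = 3*15 + 1, 15 = 15*1).
Back-substituting, 46*(13) + 199*(-3) = 1.
So 46*13 ≡ 1 (mod 199), and 13 mod 199 = 13.

13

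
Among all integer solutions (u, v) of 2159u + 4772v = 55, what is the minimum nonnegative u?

2617

gcd(4772, 2159) = 1.
1 divides 55, so solutions exist.
By Bézout, 2159·(-473) + 4772·(214) = 1.
Scale by 55/1 = 55: (u₀, v₀) = (-26015, 11770).
General solution: u = -26015 + 4772t, v = 11770 - 2159t for integer t.
u ≥ 0: smallest is -26015 mod 4772 = 2617 (at t = 6), with v = -1184.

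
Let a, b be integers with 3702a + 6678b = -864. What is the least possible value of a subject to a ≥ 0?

108

gcd(6678, 3702):
  6678 = 1*3702 + 2976
  3702 = 1*2976 + 726
  2976 = 4*726 + 72
  726 = 10*72 + 6
  72 = 12*6
so gcd(6678, 3702) = 6.
6 divides -864, so solutions exist.
Back-substitute for Bézout coefficients:
  6 = 726 - 10*72
  ... = 3702*(92) + 6678*(-51)
Scale by -864/6 = -144: (a₀, b₀) = (-13248, 7344).
General solution: a = -13248 + 1113t, b = 7344 - 617t for integer t.
a ≥ 0: smallest is -13248 mod 1113 = 108 (at t = 12), with b = -60.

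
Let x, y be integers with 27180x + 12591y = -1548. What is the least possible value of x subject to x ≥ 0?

gcd(27180, 12591):
  27180 = 2×12591 + 1998
  12591 = 6×1998 + 603
  1998 = 3×603 + 189
  603 = 3×189 + 36
  189 = 5×36 + 9
  36 = 4×9
so gcd(27180, 12591) = 9.
9 divides -1548, so solutions exist.
Back-substitute for Bézout coefficients:
  9 = 189 - 5×36
  ... = 27180×(334) + 12591×(-721)
Scale by -1548/9 = -172: (x₀, y₀) = (-57448, 124012).
General solution: x = -57448 + 1399t, y = 124012 - 3020t for integer t.
x ≥ 0: smallest is -57448 mod 1399 = 1310 (at t = 42), with y = -2828.

1310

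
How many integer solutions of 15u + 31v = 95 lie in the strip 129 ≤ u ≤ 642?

gcd(31, 15) = 1  (31 = 2*15 + 1, 15 = 15*1).
Back-substituting, 15*(-2) + 31*(1) = 1.
Scale by 95: particular solution (-190, 95); reduce u mod 31: (27, -10).
General solution: u = 27 + 31t, v = -10 - 15t for integer t.
129 ≤ 27 + 31t ≤ 642 gives t ∈ [4, 19], which is 16 values.

16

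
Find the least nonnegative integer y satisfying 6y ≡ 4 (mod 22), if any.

gcd(22, 6):
  22 = 3*6 + 4
  6 = 1*4 + 2
  4 = 2*2
so gcd(22, 6) = 2.
2 divides 4, so solutions exist.
Back-substitute for Bézout coefficients:
  2 = 6 - 1*4
  ... = 6*(4) + 22*(-1)
So 6*(4) ≡ 2 (mod 22); multiply by 2: y ≡ 8 (mod 11).
Smallest nonnegative: y = 8 mod 11 = 8.

8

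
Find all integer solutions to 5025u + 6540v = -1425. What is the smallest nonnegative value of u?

gcd(6540, 5025) = 15.
15 divides -1425, so solutions exist.
By Bézout, 5025×(-177) + 6540×(136) = 15.
Scale by -1425/15 = -95: (u₀, v₀) = (16815, -12920).
General solution: u = 16815 + 436t, v = -12920 - 335t for integer t.
u ≥ 0: smallest is 16815 mod 436 = 247 (at t = -38), with v = -190.

247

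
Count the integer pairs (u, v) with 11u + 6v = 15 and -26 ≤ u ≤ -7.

gcd(11, 6):
  11 = 1·6 + 5
  6 = 1·5 + 1
  5 = 5·1
so gcd(11, 6) = 1.
Back-substitute for Bézout coefficients:
  1 = 6 - 1·5
  ... = 11·(-1) + 6·(2)
Scale by 15: particular solution (-15, 30); reduce u mod 6: (3, -3).
General solution: u = 3 + 6t, v = -3 - 11t for integer t.
-26 ≤ 3 + 6t ≤ -7 gives t ∈ [-4, -2], which is 3 values.

3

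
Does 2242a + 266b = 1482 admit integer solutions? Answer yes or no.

gcd(2242, 266) = 38  (2242 = 8×266 + 114, 266 = 2×114 + 38, 114 = 3×38).
38 divides 1482, so integer solutions exist.

yes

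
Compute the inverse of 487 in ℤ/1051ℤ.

gcd(1051, 487):
  1051 = 2×487 + 77
  487 = 6×77 + 25
  77 = 3×25 + 2
  25 = 12×2 + 1
  2 = 2×1
so gcd(1051, 487) = 1.
Back-substitute for Bézout coefficients:
  1 = 25 - 12×2
  ... = 487×(505) + 1051×(-234)
So 487×505 ≡ 1 (mod 1051), and 505 mod 1051 = 505.

505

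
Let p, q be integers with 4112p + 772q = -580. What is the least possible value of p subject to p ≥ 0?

gcd(4112, 772) = 4.
4 divides -580, so solutions exist.
By Bézout, 4112*(-49) + 772*(261) = 4.
Scale by -580/4 = -145: (p₀, q₀) = (7105, -37845).
General solution: p = 7105 + 193t, q = -37845 - 1028t for integer t.
p ≥ 0: smallest is 7105 mod 193 = 157 (at t = -36), with q = -837.

157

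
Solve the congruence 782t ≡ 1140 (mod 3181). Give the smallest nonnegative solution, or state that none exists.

34

gcd(3181, 782) = 1.
1 divides 1140, so solutions exist.
By Bézout, 782×(240) + 3181×(-59) = 1.
So 782×(240) ≡ 1 (mod 3181); multiply by 1140: t ≡ 273600 (mod 3181).
Smallest nonnegative: t = 273600 mod 3181 = 34.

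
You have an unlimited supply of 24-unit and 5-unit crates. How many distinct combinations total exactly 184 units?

Need nonnegative integers with 24j + 5k = 184.
gcd(24, 5) = 1, and 24·(-1) + 5·(5) = 1.
So (j₀, k₀) = (-184, 920); general j = -184 + 5t, k = 920 - 24t.
j ≥ 0 ⇒ t ≥ 37; k ≥ 0 ⇒ t ≤ 38. That's 2 values of t.

2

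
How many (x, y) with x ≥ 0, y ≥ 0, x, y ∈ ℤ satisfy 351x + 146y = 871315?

17

gcd(351, 146) = 1  (351 = 2·146 + 59, 146 = 2·59 + 28, 59 = 2·28 + 3, 28 = 9·3 + 1, 3 = 3·1).
Back-substituting, 351·(-47) + 146·(113) = 1.
Scale by 871315: one solution is (-40951805, 98458595). Reduce x mod 146: (27, 5903).
General: x = 27 + 146t, y = 5903 - 351t.
x ≥ 0 ⇒ t ≥ 0; y ≥ 0 ⇒ t ≤ 16. So t ∈ [0, 16]: 17 solutions.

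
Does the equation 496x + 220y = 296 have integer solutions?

gcd(496, 220) = 4  (496 = 2·220 + 56, 220 = 3·56 + 52, 56 = 1·52 + 4, 52 = 13·4).
4 divides 296, so integer solutions exist.

yes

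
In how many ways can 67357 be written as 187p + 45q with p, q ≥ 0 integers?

gcd(187, 45):
  187 = 4×45 + 7
  45 = 6×7 + 3
  7 = 2×3 + 1
  3 = 3×1
so gcd(187, 45) = 1.
Back-substitute for Bézout coefficients:
  1 = 7 - 2×3
  ... = 187×(13) + 45×(-54)
Scale by 67357: one solution is (875641, -3637278). Reduce p mod 45: (31, 1368).
General: p = 31 + 45t, q = 1368 - 187t.
p ≥ 0 ⇒ t ≥ 0; q ≥ 0 ⇒ t ≤ 7. So t ∈ [0, 7]: 8 solutions.

8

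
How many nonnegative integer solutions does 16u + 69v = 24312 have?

22

gcd(69, 16):
  69 = 4×16 + 5
  16 = 3×5 + 1
  5 = 5×1
so gcd(69, 16) = 1.
Back-substitute for Bézout coefficients:
  1 = 16 - 3×5
  ... = 16×(13) + 69×(-3)
Scale by 24312: one solution is (316056, -72936). Reduce u mod 69: (36, 344).
General: u = 36 + 69t, v = 344 - 16t.
u ≥ 0 ⇒ t ≥ 0; v ≥ 0 ⇒ t ≤ 21. So t ∈ [0, 21]: 22 solutions.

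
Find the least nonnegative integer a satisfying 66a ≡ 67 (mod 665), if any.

132

gcd(665, 66) = 1  (665 = 10*66 + 5, 66 = 13*5 + 1, 5 = 5*1).
1 divides 67, so solutions exist.
Back-substituting, 66*(131) + 665*(-13) = 1.
So 66*(131) ≡ 1 (mod 665); multiply by 67: a ≡ 8777 (mod 665).
Smallest nonnegative: a = 8777 mod 665 = 132.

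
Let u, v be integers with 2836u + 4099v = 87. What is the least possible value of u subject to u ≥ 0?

1733

gcd(4099, 2836) = 1.
1 divides 87, so solutions exist.
By Bézout, 2836*(-357) + 4099*(247) = 1.
Scale by 87/1 = 87: (u₀, v₀) = (-31059, 21489).
General solution: u = -31059 + 4099t, v = 21489 - 2836t for integer t.
u ≥ 0: smallest is -31059 mod 4099 = 1733 (at t = 8), with v = -1199.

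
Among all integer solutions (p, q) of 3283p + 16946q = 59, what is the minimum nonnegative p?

gcd(16946, 3283):
  16946 = 5×3283 + 531
  3283 = 6×531 + 97
  531 = 5×97 + 46
  97 = 2×46 + 5
  46 = 9×5 + 1
  5 = 5×1
so gcd(16946, 3283) = 1.
1 divides 59, so solutions exist.
Back-substitute for Bézout coefficients:
  1 = 46 - 9×5
  ... = 3283×(-3319) + 16946×(643)
Scale by 59/1 = 59: (p₀, q₀) = (-195821, 37937).
General solution: p = -195821 + 16946t, q = 37937 - 3283t for integer t.
p ≥ 0: smallest is -195821 mod 16946 = 7531 (at t = 12), with q = -1459.

7531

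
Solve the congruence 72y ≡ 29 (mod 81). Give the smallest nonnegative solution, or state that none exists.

gcd(81, 72):
  81 = 1×72 + 9
  72 = 8×9
so gcd(81, 72) = 9.
9 does not divide 29, so the congruence has no solution.

no solution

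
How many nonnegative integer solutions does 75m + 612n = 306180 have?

gcd(612, 75) = 3.
By Bézout, 75·(49) + 612·(-6) = 3.
One solution: (84, 490).
General: m = 84 + 204t, n = 490 - 25t.
m ≥ 0 ⇒ t ≥ 0; n ≥ 0 ⇒ t ≤ 19. So t ∈ [0, 19]: 20 solutions.

20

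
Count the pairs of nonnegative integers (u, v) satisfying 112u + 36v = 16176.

16

gcd(112, 36) = 4.
By Bézout, 112*(1) + 36*(-3) = 4.
One solution: (3, 440).
General: u = 3 + 9t, v = 440 - 28t.
u ≥ 0 ⇒ t ≥ 0; v ≥ 0 ⇒ t ≤ 15. So t ∈ [0, 15]: 16 solutions.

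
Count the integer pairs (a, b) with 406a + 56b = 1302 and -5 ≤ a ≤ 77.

21

gcd(406, 56) = 14.
By Bézout, 406·(1) + 56·(-7) = 14.
Particular solution: (1, 16).
General solution: a = 1 + 4t, b = 16 - 29t for integer t.
-5 ≤ 1 + 4t ≤ 77 gives t ∈ [-1, 19], which is 21 values.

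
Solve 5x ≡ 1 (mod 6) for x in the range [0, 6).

5

gcd(6, 5) = 1  (6 = 1×5 + 1, 5 = 5×1).
Back-substituting, 5×(-1) + 6×(1) = 1.
So 5×-1 ≡ 1 (mod 6), and -1 mod 6 = 5.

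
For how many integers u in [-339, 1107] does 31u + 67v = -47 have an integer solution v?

gcd(67, 31) = 1  (67 = 2·31 + 5, 31 = 6·5 + 1, 5 = 5·1).
Back-substituting, 31·(13) + 67·(-6) = 1.
Scale by -47: particular solution (-611, 282); reduce u mod 67: (59, -28).
General solution: u = 59 + 67t, v = -28 - 31t for integer t.
-339 ≤ 59 + 67t ≤ 1107 gives t ∈ [-5, 15], which is 21 values.

21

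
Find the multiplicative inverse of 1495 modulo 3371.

gcd(3371, 1495) = 1  (3371 = 2*1495 + 381, 1495 = 3*381 + 352, 381 = 1*352 + 29, 352 = 12*29 + 4, 29 = 7*4 + 1, 4 = 4*1).
Back-substituting, 1495*(-814) + 3371*(361) = 1.
So 1495*-814 ≡ 1 (mod 3371), and -814 mod 3371 = 2557.

2557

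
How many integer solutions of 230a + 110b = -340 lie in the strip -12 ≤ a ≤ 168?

gcd(230, 110):
  230 = 2*110 + 10
  110 = 11*10
so gcd(230, 110) = 10.
Back-substitute for Bézout coefficients:
  10 = 230 - 2*110
  ... = 230*(1) + 110*(-2)
Scale by -34: particular solution (-34, 68); reduce a mod 11: (10, -24).
General solution: a = 10 + 11t, b = -24 - 23t for integer t.
-12 ≤ 10 + 11t ≤ 168 gives t ∈ [-2, 14], which is 17 values.

17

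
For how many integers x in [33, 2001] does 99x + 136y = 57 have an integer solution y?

gcd(136, 99) = 1  (136 = 1·99 + 37, 99 = 2·37 + 25, 37 = 1·25 + 12, 25 = 2·12 + 1, 12 = 12·1).
Back-substituting, 99·(11) + 136·(-8) = 1.
Scale by 57: particular solution (627, -456); reduce x mod 136: (83, -60).
General solution: x = 83 + 136t, y = -60 - 99t for integer t.
33 ≤ 83 + 136t ≤ 2001 gives t ∈ [0, 14], which is 15 values.

15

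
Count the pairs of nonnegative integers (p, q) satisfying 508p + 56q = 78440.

11

gcd(508, 56) = 4  (508 = 9×56 + 4, 56 = 14×4).
Back-substituting, 508×(1) + 56×(-9) = 4.
Scale by 19610: one solution is (19610, -176490). Reduce p mod 14: (10, 1310).
General: p = 10 + 14t, q = 1310 - 127t.
p ≥ 0 ⇒ t ≥ 0; q ≥ 0 ⇒ t ≤ 10. So t ∈ [0, 10]: 11 solutions.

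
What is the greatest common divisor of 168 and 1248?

24

gcd(1248, 168):
  1248 = 7·168 + 72
  168 = 2·72 + 24
  72 = 3·24
so gcd(1248, 168) = 24.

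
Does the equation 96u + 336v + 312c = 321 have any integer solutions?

no

gcd(336, 96):
  336 = 3·96 + 48
  96 = 2·48
so gcd(336, 96) = 48.
gcd(48, 312) = 24.
24 does not divide 321 (remainder 9), so no integer solutions.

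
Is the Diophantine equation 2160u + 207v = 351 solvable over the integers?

yes

gcd(2160, 207):
  2160 = 10·207 + 90
  207 = 2·90 + 27
  90 = 3·27 + 9
  27 = 3·9
so gcd(2160, 207) = 9.
9 divides 351, so integer solutions exist.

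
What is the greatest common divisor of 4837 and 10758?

gcd(10758, 4837):
  10758 = 2*4837 + 1084
  4837 = 4*1084 + 501
  1084 = 2*501 + 82
  501 = 6*82 + 9
  82 = 9*9 + 1
  9 = 9*1
so gcd(10758, 4837) = 1.

1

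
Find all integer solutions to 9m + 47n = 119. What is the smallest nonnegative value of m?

8

gcd(47, 9) = 1  (47 = 5·9 + 2, 9 = 4·2 + 1, 2 = 2·1).
1 divides 119, so solutions exist.
Back-substituting, 9·(21) + 47·(-4) = 1.
Scale by 119/1 = 119: (m₀, n₀) = (2499, -476).
General solution: m = 2499 + 47t, n = -476 - 9t for integer t.
m ≥ 0: smallest is 2499 mod 47 = 8 (at t = -53), with n = 1.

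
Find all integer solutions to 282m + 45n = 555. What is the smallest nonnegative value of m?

5

gcd(282, 45):
  282 = 6*45 + 12
  45 = 3*12 + 9
  12 = 1*9 + 3
  9 = 3*3
so gcd(282, 45) = 3.
3 divides 555, so solutions exist.
Back-substitute for Bézout coefficients:
  3 = 12 - 1*9
  ... = 282*(4) + 45*(-25)
Scale by 555/3 = 185: (m₀, n₀) = (740, -4625).
General solution: m = 740 + 15t, n = -4625 - 94t for integer t.
m ≥ 0: smallest is 740 mod 15 = 5 (at t = -49), with n = -19.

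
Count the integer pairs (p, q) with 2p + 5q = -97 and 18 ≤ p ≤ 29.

3

gcd(5, 2) = 1.
By Bézout, 2×(-2) + 5×(1) = 1.
Particular solution: (4, -21).
General solution: p = 4 + 5t, q = -21 - 2t for integer t.
18 ≤ 4 + 5t ≤ 29 gives t ∈ [3, 5], which is 3 values.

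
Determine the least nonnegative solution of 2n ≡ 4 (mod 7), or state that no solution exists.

gcd(7, 2) = 1  (7 = 3·2 + 1, 2 = 2·1).
1 divides 4, so solutions exist.
Back-substituting, 2·(-3) + 7·(1) = 1.
So 2·(-3) ≡ 1 (mod 7); multiply by 4: n ≡ -12 (mod 7).
Smallest nonnegative: n = -12 mod 7 = 2.

2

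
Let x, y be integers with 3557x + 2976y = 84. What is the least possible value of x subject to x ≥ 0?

36

gcd(3557, 2976):
  3557 = 1·2976 + 581
  2976 = 5·581 + 71
  581 = 8·71 + 13
  71 = 5·13 + 6
  13 = 2·6 + 1
  6 = 6·1
so gcd(3557, 2976) = 1.
1 divides 84, so solutions exist.
Back-substitute for Bézout coefficients:
  1 = 13 - 2·6
  ... = 3557·(461) + 2976·(-551)
Scale by 84/1 = 84: (x₀, y₀) = (38724, -46284).
General solution: x = 38724 + 2976t, y = -46284 - 3557t for integer t.
x ≥ 0: smallest is 38724 mod 2976 = 36 (at t = -13), with y = -43.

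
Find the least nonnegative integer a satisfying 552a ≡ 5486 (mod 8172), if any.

gcd(8172, 552) = 12.
12 does not divide 5486, so the congruence has no solution.

no solution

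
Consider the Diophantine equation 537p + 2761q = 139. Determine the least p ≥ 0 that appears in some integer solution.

1553

gcd(2761, 537):
  2761 = 5×537 + 76
  537 = 7×76 + 5
  76 = 15×5 + 1
  5 = 5×1
so gcd(2761, 537) = 1.
1 divides 139, so solutions exist.
Back-substitute for Bézout coefficients:
  1 = 76 - 15×5
  ... = 537×(-545) + 2761×(106)
Scale by 139/1 = 139: (p₀, q₀) = (-75755, 14734).
General solution: p = -75755 + 2761t, q = 14734 - 537t for integer t.
p ≥ 0: smallest is -75755 mod 2761 = 1553 (at t = 28), with q = -302.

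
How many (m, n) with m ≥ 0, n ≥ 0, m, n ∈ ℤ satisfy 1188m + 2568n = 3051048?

gcd(2568, 1188) = 12.
By Bézout, 1188·(-67) + 2568·(31) = 12.
One solution: (24, 1177).
General: m = 24 + 214t, n = 1177 - 99t.
m ≥ 0 ⇒ t ≥ 0; n ≥ 0 ⇒ t ≤ 11. So t ∈ [0, 11]: 12 solutions.

12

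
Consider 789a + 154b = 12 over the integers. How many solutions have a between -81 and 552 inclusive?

gcd(789, 154):
  789 = 5*154 + 19
  154 = 8*19 + 2
  19 = 9*2 + 1
  2 = 2*1
so gcd(789, 154) = 1.
Back-substitute for Bézout coefficients:
  1 = 19 - 9*2
  ... = 789*(73) + 154*(-374)
Scale by 12: particular solution (876, -4488); reduce a mod 154: (106, -543).
General solution: a = 106 + 154t, b = -543 - 789t for integer t.
-81 ≤ 106 + 154t ≤ 552 gives t ∈ [-1, 2], which is 4 values.

4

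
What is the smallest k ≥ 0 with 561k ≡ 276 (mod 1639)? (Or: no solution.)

no solution

gcd(1639, 561) = 11  (1639 = 2·561 + 517, 561 = 1·517 + 44, 517 = 11·44 + 33, 44 = 1·33 + 11, 33 = 3·11).
11 does not divide 276, so the congruence has no solution.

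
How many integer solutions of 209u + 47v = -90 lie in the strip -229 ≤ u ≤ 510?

16

gcd(209, 47) = 1.
By Bézout, 209×(9) + 47×(-40) = 1.
Particular solution: (36, -162).
General solution: u = 36 + 47t, v = -162 - 209t for integer t.
-229 ≤ 36 + 47t ≤ 510 gives t ∈ [-5, 10], which is 16 values.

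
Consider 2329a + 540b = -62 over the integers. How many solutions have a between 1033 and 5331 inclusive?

8

gcd(2329, 540) = 1  (2329 = 4×540 + 169, 540 = 3×169 + 33, 169 = 5×33 + 4, 33 = 8×4 + 1, 4 = 4×1).
Back-substituting, 2329×(-131) + 540×(565) = 1.
Scale by -62: particular solution (8122, -35030); reduce a mod 540: (22, -95).
General solution: a = 22 + 540t, b = -95 - 2329t for integer t.
1033 ≤ 22 + 540t ≤ 5331 gives t ∈ [2, 9], which is 8 values.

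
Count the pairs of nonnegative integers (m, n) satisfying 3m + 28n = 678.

9

gcd(28, 3) = 1  (28 = 9×3 + 1, 3 = 3×1).
Back-substituting, 3×(-9) + 28×(1) = 1.
Scale by 678: one solution is (-6102, 678). Reduce m mod 28: (2, 24).
General: m = 2 + 28t, n = 24 - 3t.
m ≥ 0 ⇒ t ≥ 0; n ≥ 0 ⇒ t ≤ 8. So t ∈ [0, 8]: 9 solutions.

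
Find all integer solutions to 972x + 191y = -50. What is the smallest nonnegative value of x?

42

gcd(972, 191) = 1.
1 divides -50, so solutions exist.
By Bézout, 972·(45) + 191·(-229) = 1.
Scale by -50/1 = -50: (x₀, y₀) = (-2250, 11450).
General solution: x = -2250 + 191t, y = 11450 - 972t for integer t.
x ≥ 0: smallest is -2250 mod 191 = 42 (at t = 12), with y = -214.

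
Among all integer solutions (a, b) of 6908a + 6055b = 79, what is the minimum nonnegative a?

gcd(6908, 6055):
  6908 = 1×6055 + 853
  6055 = 7×853 + 84
  853 = 10×84 + 13
  84 = 6×13 + 6
  13 = 2×6 + 1
  6 = 6×1
so gcd(6908, 6055) = 1.
1 divides 79, so solutions exist.
Back-substitute for Bézout coefficients:
  1 = 13 - 2×6
  ... = 6908×(937) + 6055×(-1069)
Scale by 79/1 = 79: (a₀, b₀) = (74023, -84451).
General solution: a = 74023 + 6055t, b = -84451 - 6908t for integer t.
a ≥ 0: smallest is 74023 mod 6055 = 1363 (at t = -12), with b = -1555.

1363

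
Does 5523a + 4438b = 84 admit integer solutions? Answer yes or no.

yes

gcd(5523, 4438) = 7  (5523 = 1*4438 + 1085, 4438 = 4*1085 + 98, 1085 = 11*98 + 7, 98 = 14*7).
7 divides 84, so integer solutions exist.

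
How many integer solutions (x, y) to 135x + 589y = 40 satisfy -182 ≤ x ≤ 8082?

gcd(589, 135) = 1  (589 = 4×135 + 49, 135 = 2×49 + 37, 49 = 1×37 + 12, 37 = 3×12 + 1, 12 = 12×1).
Back-substituting, 135×(48) + 589×(-11) = 1.
Scale by 40: particular solution (1920, -440); reduce x mod 589: (153, -35).
General solution: x = 153 + 589t, y = -35 - 135t for integer t.
-182 ≤ 153 + 589t ≤ 8082 gives t ∈ [0, 13], which is 14 values.

14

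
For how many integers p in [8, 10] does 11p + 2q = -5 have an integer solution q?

1

gcd(11, 2):
  11 = 5×2 + 1
  2 = 2×1
so gcd(11, 2) = 1.
Back-substitute for Bézout coefficients:
  1 = 11 - 5×2
  ... = 11×(1) + 2×(-5)
Scale by -5: particular solution (-5, 25); reduce p mod 2: (1, -8).
General solution: p = 1 + 2t, q = -8 - 11t for integer t.
8 ≤ 1 + 2t ≤ 10 gives t ∈ [4, 4], which is 1 value.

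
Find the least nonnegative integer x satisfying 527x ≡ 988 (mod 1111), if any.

gcd(1111, 527):
  1111 = 2·527 + 57
  527 = 9·57 + 14
  57 = 4·14 + 1
  14 = 14·1
so gcd(1111, 527) = 1.
1 divides 988, so solutions exist.
Back-substitute for Bézout coefficients:
  1 = 57 - 4·14
  ... = 527·(-78) + 1111·(37)
So 527·(-78) ≡ 1 (mod 1111); multiply by 988: x ≡ -77064 (mod 1111).
Smallest nonnegative: x = -77064 mod 1111 = 706.

706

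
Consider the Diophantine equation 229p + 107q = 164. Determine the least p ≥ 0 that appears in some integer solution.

68

gcd(229, 107) = 1  (229 = 2·107 + 15, 107 = 7·15 + 2, 15 = 7·2 + 1, 2 = 2·1).
1 divides 164, so solutions exist.
Back-substituting, 229·(50) + 107·(-107) = 1.
Scale by 164/1 = 164: (p₀, q₀) = (8200, -17548).
General solution: p = 8200 + 107t, q = -17548 - 229t for integer t.
p ≥ 0: smallest is 8200 mod 107 = 68 (at t = -76), with q = -144.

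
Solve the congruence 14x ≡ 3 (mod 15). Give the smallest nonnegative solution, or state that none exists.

12

gcd(15, 14) = 1.
1 divides 3, so solutions exist.
By Bézout, 14*(-1) + 15*(1) = 1.
So 14*(-1) ≡ 1 (mod 15); multiply by 3: x ≡ -3 (mod 15).
Smallest nonnegative: x = -3 mod 15 = 12.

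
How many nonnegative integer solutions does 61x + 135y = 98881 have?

gcd(135, 61) = 1  (135 = 2×61 + 13, 61 = 4×13 + 9, 13 = 1×9 + 4, 9 = 2×4 + 1, 4 = 4×1).
Back-substituting, 61×(31) + 135×(-14) = 1.
Scale by 98881: one solution is (3065311, -1384334). Reduce x mod 135: (1, 732).
General: x = 1 + 135t, y = 732 - 61t.
x ≥ 0 ⇒ t ≥ 0; y ≥ 0 ⇒ t ≤ 12. So t ∈ [0, 12]: 13 solutions.

13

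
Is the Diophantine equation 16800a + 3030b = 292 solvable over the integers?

gcd(16800, 3030) = 30  (16800 = 5·3030 + 1650, 3030 = 1·1650 + 1380, 1650 = 1·1380 + 270, 1380 = 5·270 + 30, 270 = 9·30).
30 does not divide 292 (remainder 22), so no integer solutions.

no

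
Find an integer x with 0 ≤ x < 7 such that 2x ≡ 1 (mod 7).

4

gcd(7, 2) = 1.
By Bézout, 2*(-3) + 7*(1) = 1.
So 2*-3 ≡ 1 (mod 7), and -3 mod 7 = 4.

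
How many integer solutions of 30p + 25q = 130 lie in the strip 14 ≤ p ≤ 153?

gcd(30, 25) = 5  (30 = 1×25 + 5, 25 = 5×5).
Back-substituting, 30×(1) + 25×(-1) = 5.
Scale by 26: particular solution (26, -26); reduce p mod 5: (1, 4).
General solution: p = 1 + 5t, q = 4 - 6t for integer t.
14 ≤ 1 + 5t ≤ 153 gives t ∈ [3, 30], which is 28 values.

28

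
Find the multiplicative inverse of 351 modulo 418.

131

gcd(418, 351):
  418 = 1×351 + 67
  351 = 5×67 + 16
  67 = 4×16 + 3
  16 = 5×3 + 1
  3 = 3×1
so gcd(418, 351) = 1.
Back-substitute for Bézout coefficients:
  1 = 16 - 5×3
  ... = 351×(131) + 418×(-110)
So 351×131 ≡ 1 (mod 418), and 131 mod 418 = 131.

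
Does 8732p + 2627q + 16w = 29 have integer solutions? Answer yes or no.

gcd(8732, 2627) = 37.
gcd(37, 16) = 1.
1 divides 29, so integer solutions exist.

yes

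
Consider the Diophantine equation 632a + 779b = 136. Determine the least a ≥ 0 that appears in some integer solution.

gcd(779, 632) = 1.
1 divides 136, so solutions exist.
By Bézout, 632×(-53) + 779×(43) = 1.
Scale by 136/1 = 136: (a₀, b₀) = (-7208, 5848).
General solution: a = -7208 + 779t, b = 5848 - 632t for integer t.
a ≥ 0: smallest is -7208 mod 779 = 582 (at t = 10), with b = -472.

582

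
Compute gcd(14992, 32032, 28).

gcd(32032, 14992) = 16  (32032 = 2·14992 + 2048, 14992 = 7·2048 + 656, 2048 = 3·656 + 80, 656 = 8·80 + 16, 80 = 5·16).
gcd(16, 28) = 4.

4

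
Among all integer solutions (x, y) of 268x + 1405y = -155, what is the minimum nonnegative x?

120

gcd(1405, 268):
  1405 = 5×268 + 65
  268 = 4×65 + 8
  65 = 8×8 + 1
  8 = 8×1
so gcd(1405, 268) = 1.
1 divides -155, so solutions exist.
Back-substitute for Bézout coefficients:
  1 = 65 - 8×8
  ... = 268×(-173) + 1405×(33)
Scale by -155/1 = -155: (x₀, y₀) = (26815, -5115).
General solution: x = 26815 + 1405t, y = -5115 - 268t for integer t.
x ≥ 0: smallest is 26815 mod 1405 = 120 (at t = -19), with y = -23.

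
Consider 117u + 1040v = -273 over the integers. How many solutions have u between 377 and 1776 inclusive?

gcd(1040, 117) = 13.
By Bézout, 117·(9) + 1040·(-1) = 13.
Particular solution: (51, -6).
General solution: u = 51 + 80t, v = -6 - 9t for integer t.
377 ≤ 51 + 80t ≤ 1776 gives t ∈ [5, 21], which is 17 values.

17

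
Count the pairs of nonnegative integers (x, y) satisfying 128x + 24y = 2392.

6

gcd(128, 24) = 8.
By Bézout, 128·(1) + 24·(-5) = 8.
One solution: (2, 89).
General: x = 2 + 3t, y = 89 - 16t.
x ≥ 0 ⇒ t ≥ 0; y ≥ 0 ⇒ t ≤ 5. So t ∈ [0, 5]: 6 solutions.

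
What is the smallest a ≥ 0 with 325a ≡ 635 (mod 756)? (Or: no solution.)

gcd(756, 325):
  756 = 2·325 + 106
  325 = 3·106 + 7
  106 = 15·7 + 1
  7 = 7·1
so gcd(756, 325) = 1.
1 divides 635, so solutions exist.
Back-substitute for Bézout coefficients:
  1 = 106 - 15·7
  ... = 325·(-107) + 756·(46)
So 325·(-107) ≡ 1 (mod 756); multiply by 635: a ≡ -67945 (mod 756).
Smallest nonnegative: a = -67945 mod 756 = 95.

95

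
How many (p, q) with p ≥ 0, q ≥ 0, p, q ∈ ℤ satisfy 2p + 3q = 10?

gcd(3, 2) = 1.
By Bézout, 2*(-1) + 3*(1) = 1.
One solution: (2, 2).
General: p = 2 + 3t, q = 2 - 2t.
p ≥ 0 ⇒ t ≥ 0; q ≥ 0 ⇒ t ≤ 1. So t ∈ [0, 1]: 2 solutions.

2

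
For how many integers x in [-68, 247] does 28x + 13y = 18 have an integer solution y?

24

gcd(28, 13) = 1.
By Bézout, 28·(-6) + 13·(13) = 1.
Particular solution: (9, -18).
General solution: x = 9 + 13t, y = -18 - 28t for integer t.
-68 ≤ 9 + 13t ≤ 247 gives t ∈ [-5, 18], which is 24 values.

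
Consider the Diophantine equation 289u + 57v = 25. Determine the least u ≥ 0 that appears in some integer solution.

gcd(289, 57) = 1.
1 divides 25, so solutions exist.
By Bézout, 289×(-14) + 57×(71) = 1.
Scale by 25/1 = 25: (u₀, v₀) = (-350, 1775).
General solution: u = -350 + 57t, v = 1775 - 289t for integer t.
u ≥ 0: smallest is -350 mod 57 = 49 (at t = 7), with v = -248.

49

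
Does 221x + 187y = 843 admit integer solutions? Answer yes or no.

gcd(221, 187):
  221 = 1*187 + 34
  187 = 5*34 + 17
  34 = 2*17
so gcd(221, 187) = 17.
17 does not divide 843 (remainder 10), so no integer solutions.

no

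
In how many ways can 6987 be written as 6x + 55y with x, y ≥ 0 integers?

21

gcd(55, 6) = 1.
By Bézout, 6*(-9) + 55*(1) = 1.
One solution: (37, 123).
General: x = 37 + 55t, y = 123 - 6t.
x ≥ 0 ⇒ t ≥ 0; y ≥ 0 ⇒ t ≤ 20. So t ∈ [0, 20]: 21 solutions.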